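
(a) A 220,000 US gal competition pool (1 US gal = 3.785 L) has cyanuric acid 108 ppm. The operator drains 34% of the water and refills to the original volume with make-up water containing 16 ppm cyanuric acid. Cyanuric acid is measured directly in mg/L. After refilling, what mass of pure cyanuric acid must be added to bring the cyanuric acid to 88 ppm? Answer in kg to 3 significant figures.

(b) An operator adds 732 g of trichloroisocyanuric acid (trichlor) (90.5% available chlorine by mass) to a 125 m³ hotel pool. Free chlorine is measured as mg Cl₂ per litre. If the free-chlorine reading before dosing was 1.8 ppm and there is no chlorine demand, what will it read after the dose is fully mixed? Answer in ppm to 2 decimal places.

(a) Volume: 220,000 US gal × 3.785 L/gal = 832,700 L.
(a) After draining 34% and refilling: 108 × 0.66 + 16 × 0.34 = 76.72 ppm.
(a) Deficit to target: 88 − 76.72 = 11.28 mg/L.
(a) Mass: 11.28 mg/L × 832,700 L = 9393 g cyanuric acid.

(b) Volume: 125 m³ = 125,000 L.
(b) Available chlorine delivered: 732 g × 0.905 = 662.5 g as Cl₂.
(b) Concentration rise: 662.5 g / 125,000 L = 5.3 mg/L = 5.30 ppm.
(b) Final FC: 1.8 + 5.30 = 7.10 ppm.

(a) 9.39 kg; (b) 7.10 ppm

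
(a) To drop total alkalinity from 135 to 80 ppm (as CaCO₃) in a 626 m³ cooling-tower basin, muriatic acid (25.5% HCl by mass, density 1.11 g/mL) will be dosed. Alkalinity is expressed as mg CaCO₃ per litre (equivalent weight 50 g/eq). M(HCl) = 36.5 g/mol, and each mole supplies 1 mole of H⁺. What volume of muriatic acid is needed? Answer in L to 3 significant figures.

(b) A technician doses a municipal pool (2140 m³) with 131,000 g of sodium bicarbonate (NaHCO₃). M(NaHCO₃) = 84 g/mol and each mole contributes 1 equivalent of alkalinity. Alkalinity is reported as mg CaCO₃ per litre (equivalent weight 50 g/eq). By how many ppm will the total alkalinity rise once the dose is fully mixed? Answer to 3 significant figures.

(a) Volume: 626 m³ = 626,000 L.
(a) Alkalinity to neutralize: (135 − 80) = 55 mg/L as CaCO₃ × 626,000 L = 34,430 g as CaCO₃.
(a) Equivalents of H⁺ required: 34,430 ÷ 50 g/eq = 688.6 eq = 688.6 mol HCl.
(a) Mass of HCl: 688.6 × 36.5 = 25,130 g.
(a) Mass of 25.5% solution: 25,130 / 0.255 = 98,560 g.
(a) Volume: 98,560 g ÷ 1.11 g/mL = 88,800 mL.

(b) Volume: 2140 m³ = 2,140,000 L.
(b) Moles of NaHCO₃: 131,000 g ÷ 84 g/mol = 1560 mol → 1560 eq of alkalinity.
(b) As CaCO₃: 1560 eq × 50 g/eq = 77,980 g.
(b) Rise: 77,980 g / 2,140,000 L × 1000 = 36.44 mg/L.

(a) 88.8 L; (b) 36.4 ppm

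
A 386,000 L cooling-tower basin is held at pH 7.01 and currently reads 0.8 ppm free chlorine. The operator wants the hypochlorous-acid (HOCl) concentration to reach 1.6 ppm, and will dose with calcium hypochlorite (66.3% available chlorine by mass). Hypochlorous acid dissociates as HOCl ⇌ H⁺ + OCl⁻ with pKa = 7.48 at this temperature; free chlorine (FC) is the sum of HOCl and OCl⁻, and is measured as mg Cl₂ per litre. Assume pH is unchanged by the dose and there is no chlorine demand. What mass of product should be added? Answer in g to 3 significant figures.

[OCl⁻]/[HOCl] = 10^(pH − pKa) = 10^(7.01 − 7.48) = 0.3388; fraction as HOCl = 1/(1 + 0.3388) = 0.7469.
Free chlorine required for 1.6 ppm HOCl: 1.6 / 0.7469 = 2.142 ppm.
FC to add: 2.142 − 0.8 = 1.342 mg/L as Cl₂.
Cl₂ equivalent: 1.342 mg/L × 386,000 L = 518.1 g.
Product at 66.3% available Cl: 518.1 / 0.663 = 781.4 g.

781 g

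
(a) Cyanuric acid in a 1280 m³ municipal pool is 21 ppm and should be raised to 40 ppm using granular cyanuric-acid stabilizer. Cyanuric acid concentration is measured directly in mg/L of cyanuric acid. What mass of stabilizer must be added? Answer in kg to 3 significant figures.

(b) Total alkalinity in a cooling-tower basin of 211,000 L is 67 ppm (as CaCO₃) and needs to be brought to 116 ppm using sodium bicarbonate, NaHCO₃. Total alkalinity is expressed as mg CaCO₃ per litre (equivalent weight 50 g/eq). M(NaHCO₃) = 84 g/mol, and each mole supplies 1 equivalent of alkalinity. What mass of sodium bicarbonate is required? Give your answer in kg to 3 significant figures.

(a) 24.3 kg; (b) 17.4 kg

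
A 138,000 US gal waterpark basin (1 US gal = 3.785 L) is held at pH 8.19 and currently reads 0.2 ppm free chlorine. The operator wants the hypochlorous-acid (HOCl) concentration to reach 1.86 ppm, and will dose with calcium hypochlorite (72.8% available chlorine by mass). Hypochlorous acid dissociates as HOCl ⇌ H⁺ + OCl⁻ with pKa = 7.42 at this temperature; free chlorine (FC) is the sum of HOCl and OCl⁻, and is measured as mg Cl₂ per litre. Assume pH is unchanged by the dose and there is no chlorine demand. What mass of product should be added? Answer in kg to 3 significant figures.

Volume: 138,000 US gal × 3.785 L/gal = 522,330 L.
[OCl⁻]/[HOCl] = 10^(pH − pKa) = 10^(8.19 − 7.42) = 5.888; fraction as HOCl = 1/(1 + 5.888) = 0.1452.
Free chlorine required for 1.86 ppm HOCl: 1.86 / 0.1452 = 12.81 ppm.
FC to add: 12.81 − 0.2 = 12.61 mg/L as Cl₂.
Cl₂ equivalent: 12.61 mg/L × 522,330 L = 6588 g.
Product at 72.8% available Cl: 6588 / 0.728 = 9049 g.

9.05 kg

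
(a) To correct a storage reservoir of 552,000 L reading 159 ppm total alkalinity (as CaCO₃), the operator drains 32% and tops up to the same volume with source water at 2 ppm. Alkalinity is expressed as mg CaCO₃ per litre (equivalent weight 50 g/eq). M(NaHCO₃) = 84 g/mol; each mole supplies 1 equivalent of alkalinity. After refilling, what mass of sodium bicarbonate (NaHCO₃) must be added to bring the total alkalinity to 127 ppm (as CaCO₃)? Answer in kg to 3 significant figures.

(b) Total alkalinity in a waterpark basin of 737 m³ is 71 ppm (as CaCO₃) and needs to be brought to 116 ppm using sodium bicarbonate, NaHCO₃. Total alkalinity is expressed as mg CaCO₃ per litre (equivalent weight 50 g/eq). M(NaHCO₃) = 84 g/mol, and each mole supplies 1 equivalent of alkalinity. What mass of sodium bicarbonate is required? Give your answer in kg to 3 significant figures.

(a) After draining 32% and refilling: 159 × 0.68 + 2 × 0.32 = 108.76 ppm.
(a) Deficit to target: 127 − 108.76 = 18.24 mg/L.
(a) As CaCO₃: 18.24 mg/L × 552,000 L = 10,070 g; ÷ 50 g/eq ÷ 1 = 201.4 mol NaHCO₃.
(a) Mass: 201.4 × 84 = 16,920 g.

(b) Volume: 737 m³ = 737,000 L.
(b) Alkalinity to add: (116 − 71) = 45 mg/L as CaCO₃ × 737,000 L = 33,160 g as CaCO₃.
(b) Equivalents: 33,160 g ÷ 50 g/eq = 663.3 eq.
(b) NaHCO₃ supplies 1 eq per mole → 663.3 mol.
(b) Mass: 663.3 mol × 84 g/mol = 55,720 g.

(a) 16.9 kg; (b) 55.7 kg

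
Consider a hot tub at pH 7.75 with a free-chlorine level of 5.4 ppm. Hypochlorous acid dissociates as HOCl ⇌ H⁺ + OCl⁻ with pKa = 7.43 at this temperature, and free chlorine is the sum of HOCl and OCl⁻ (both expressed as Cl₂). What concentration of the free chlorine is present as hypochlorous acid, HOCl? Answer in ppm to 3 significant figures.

1.75 ppm

[OCl⁻]/[HOCl] = 10^(pH − pKa) = 10^(7.75 − 7.43) = 10^0.32 = 2.089.
Fraction as HOCl = 1 / (1 + 2.089) = 0.3237.
HOCl = 0.3237 × 5.4 ppm = 1.748 ppm.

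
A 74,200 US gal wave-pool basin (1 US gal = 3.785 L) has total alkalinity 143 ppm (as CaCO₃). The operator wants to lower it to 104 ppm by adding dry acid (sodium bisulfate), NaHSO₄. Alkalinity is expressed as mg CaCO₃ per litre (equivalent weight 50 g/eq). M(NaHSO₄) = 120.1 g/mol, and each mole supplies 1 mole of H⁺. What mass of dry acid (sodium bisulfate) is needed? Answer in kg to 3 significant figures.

26.3 kg

Volume: 74,200 US gal × 3.785 L/gal = 280,847 L.
Alkalinity to neutralize: (143 − 104) = 39 mg/L as CaCO₃ × 280,847 L = 10,950 g as CaCO₃.
Equivalents of H⁺ required: 10,950 ÷ 50 g/eq = 219.1 eq = 219.1 mol NaHSO₄.
Mass of NaHSO₄: 219.1 × 120.1 = 26,310 g.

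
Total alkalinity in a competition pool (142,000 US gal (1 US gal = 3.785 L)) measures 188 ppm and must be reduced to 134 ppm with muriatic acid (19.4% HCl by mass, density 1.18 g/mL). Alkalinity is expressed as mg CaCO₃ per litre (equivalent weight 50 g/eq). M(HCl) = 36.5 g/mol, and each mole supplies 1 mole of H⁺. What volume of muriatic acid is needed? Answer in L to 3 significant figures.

92.6 L

Volume: 142,000 US gal × 3.785 L/gal = 537,470 L.
Alkalinity to neutralize: (188 − 134) = 54 mg/L as CaCO₃ × 537,470 L = 29,020 g as CaCO₃.
Equivalents of H⁺ required: 29,020 ÷ 50 g/eq = 580.5 eq = 580.5 mol HCl.
Mass of HCl: 580.5 × 36.5 = 21,190 g.
Mass of 19.4% solution: 21,190 / 0.194 = 109,200 g.
Volume: 109,200 g ÷ 1.18 g/mL = 92,550 mL.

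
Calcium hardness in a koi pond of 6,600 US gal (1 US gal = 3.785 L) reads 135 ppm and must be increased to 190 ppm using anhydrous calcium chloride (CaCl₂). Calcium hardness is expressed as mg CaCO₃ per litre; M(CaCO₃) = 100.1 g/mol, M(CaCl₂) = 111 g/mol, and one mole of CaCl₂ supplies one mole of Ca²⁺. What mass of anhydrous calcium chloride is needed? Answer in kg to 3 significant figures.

Volume: 6,600 US gal × 3.785 L/gal = 24,981 L.
Hardness to add: (190 − 135) = 55 mg/L as CaCO₃ × 24,981 L = 1374 g as CaCO₃.
Moles of Ca²⁺ (1 mol Ca²⁺ ≡ 1 mol CaCO₃): 1374 / 100.1 g/mol = 13.73 mol.
Mass of CaCl₂: 13.73 × 111 = 1524 g.

1.52 kg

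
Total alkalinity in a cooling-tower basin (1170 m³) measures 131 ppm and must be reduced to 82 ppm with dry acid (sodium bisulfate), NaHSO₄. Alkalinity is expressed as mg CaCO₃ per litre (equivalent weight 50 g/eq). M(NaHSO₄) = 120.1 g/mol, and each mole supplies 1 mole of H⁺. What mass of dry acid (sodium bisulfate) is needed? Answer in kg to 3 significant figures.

Volume: 1170 m³ = 1,170,000 L.
Alkalinity to neutralize: (131 − 82) = 49 mg/L as CaCO₃ × 1,170,000 L = 57,330 g as CaCO₃.
Equivalents of H⁺ required: 57,330 ÷ 50 g/eq = 1147 eq = 1147 mol NaHSO₄.
Mass of NaHSO₄: 1147 × 120.1 = 137,700 g.

138 kg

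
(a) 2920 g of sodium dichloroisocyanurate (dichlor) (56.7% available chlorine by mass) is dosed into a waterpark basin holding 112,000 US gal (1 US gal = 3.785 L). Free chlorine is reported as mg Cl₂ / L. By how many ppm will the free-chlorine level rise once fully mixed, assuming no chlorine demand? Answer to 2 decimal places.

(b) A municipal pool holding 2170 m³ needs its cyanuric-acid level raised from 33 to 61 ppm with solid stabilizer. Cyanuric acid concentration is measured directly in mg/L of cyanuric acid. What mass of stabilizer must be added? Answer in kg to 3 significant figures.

(a) 3.91 ppm; (b) 60.8 kg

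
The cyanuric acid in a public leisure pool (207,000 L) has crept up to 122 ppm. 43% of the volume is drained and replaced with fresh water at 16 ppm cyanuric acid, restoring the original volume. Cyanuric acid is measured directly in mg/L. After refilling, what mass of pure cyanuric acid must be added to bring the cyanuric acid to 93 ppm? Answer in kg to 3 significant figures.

After draining 43% and refilling: 122 × 0.57 + 16 × 0.43 = 76.42 ppm.
Deficit to target: 93 − 76.42 = 16.58 mg/L.
Mass: 16.58 mg/L × 207,000 L = 3432 g cyanuric acid.

3.43 kg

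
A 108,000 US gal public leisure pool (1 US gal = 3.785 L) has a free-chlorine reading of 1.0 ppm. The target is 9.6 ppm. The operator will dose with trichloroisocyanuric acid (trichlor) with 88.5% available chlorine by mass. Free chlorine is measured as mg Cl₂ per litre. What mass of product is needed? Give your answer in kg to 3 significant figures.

Volume: 108,000 US gal × 3.785 L/gal = 408,780 L.
Chlorine deficit: 9.6 − 1.0 = 8.6 ppm = 8.6 mg/L as Cl₂.
Cl₂ equivalent needed: 8.6 mg/L × 408,780 L = 3,516,000 mg = 3516 g.
Product at 88.5% available chlorine: 3516 / 0.885 = 3972 g.

3.97 kg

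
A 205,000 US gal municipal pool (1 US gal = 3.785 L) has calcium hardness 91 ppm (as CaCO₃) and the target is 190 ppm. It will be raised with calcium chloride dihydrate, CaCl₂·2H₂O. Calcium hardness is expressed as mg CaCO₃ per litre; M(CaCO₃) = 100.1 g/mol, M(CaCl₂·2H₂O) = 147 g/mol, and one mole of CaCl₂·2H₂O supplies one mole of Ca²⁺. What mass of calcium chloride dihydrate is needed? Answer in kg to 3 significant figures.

Volume: 205,000 US gal × 3.785 L/gal = 775,925 L.
Hardness to add: (190 − 91) = 99 mg/L as CaCO₃ × 775,925 L = 76,820 g as CaCO₃.
Moles of Ca²⁺ (1 mol Ca²⁺ ≡ 1 mol CaCO₃): 76,820 / 100.1 g/mol = 767.4 mol.
Mass of CaCl₂·2H₂O: 767.4 × 147 = 112,800 g.

113 kg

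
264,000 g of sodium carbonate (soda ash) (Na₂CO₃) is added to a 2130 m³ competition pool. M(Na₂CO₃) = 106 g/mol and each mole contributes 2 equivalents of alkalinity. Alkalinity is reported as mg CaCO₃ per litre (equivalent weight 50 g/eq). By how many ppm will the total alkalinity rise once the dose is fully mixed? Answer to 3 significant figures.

Volume: 2130 m³ = 2,130,000 L.
Moles of Na₂CO₃: 264,000 g ÷ 106 g/mol = 2491 mol → 4981 eq of alkalinity.
As CaCO₃: 4981 eq × 50 g/eq = 249,100 g.
Rise: 249,100 g / 2,130,000 L × 1000 = 116.9 mg/L.

117 ppm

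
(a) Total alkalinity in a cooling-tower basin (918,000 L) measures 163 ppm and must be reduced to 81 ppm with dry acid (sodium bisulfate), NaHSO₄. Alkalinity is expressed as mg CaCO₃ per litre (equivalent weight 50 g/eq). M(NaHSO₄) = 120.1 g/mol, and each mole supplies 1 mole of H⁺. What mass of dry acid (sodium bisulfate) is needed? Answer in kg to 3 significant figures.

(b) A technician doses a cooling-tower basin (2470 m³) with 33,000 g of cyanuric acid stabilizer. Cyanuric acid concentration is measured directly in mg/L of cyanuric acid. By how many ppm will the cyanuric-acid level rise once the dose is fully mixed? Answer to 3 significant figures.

(a) 181 kg; (b) 13.4 ppm

(a) Alkalinity to neutralize: (163 − 81) = 82 mg/L as CaCO₃ × 918,000 L = 75,280 g as CaCO₃.
(a) Equivalents of H⁺ required: 75,280 ÷ 50 g/eq = 1506 eq = 1506 mol NaHSO₄.
(a) Mass of NaHSO₄: 1506 × 120.1 = 180,800 g.

(b) Volume: 2470 m³ = 2,470,000 L.
(b) Rise: 33,000 g / 2,470,000 L × 1000 = 13.36 mg/L.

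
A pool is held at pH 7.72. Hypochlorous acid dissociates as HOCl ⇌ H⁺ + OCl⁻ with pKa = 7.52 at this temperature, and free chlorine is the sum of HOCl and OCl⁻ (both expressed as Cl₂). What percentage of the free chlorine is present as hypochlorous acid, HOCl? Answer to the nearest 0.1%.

38.7%

[OCl⁻]/[HOCl] = 10^(pH − pKa) = 10^(7.72 − 7.52) = 10^0.20 = 1.585.
Fraction as HOCl = 1 / (1 + 1.585) = 0.3869.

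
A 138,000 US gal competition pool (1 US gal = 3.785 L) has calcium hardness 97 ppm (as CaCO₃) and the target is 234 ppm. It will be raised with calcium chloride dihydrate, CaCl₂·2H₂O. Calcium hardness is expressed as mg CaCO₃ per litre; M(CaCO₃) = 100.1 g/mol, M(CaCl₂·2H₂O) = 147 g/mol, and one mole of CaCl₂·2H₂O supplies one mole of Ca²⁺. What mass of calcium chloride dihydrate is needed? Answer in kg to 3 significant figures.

105 kg

Volume: 138,000 US gal × 3.785 L/gal = 522,330 L.
Hardness to add: (234 − 97) = 137 mg/L as CaCO₃ × 522,330 L = 71,560 g as CaCO₃.
Moles of Ca²⁺ (1 mol Ca²⁺ ≡ 1 mol CaCO₃): 71,560 / 100.1 g/mol = 714.9 mol.
Mass of CaCl₂·2H₂O: 714.9 × 147 = 105,100 g.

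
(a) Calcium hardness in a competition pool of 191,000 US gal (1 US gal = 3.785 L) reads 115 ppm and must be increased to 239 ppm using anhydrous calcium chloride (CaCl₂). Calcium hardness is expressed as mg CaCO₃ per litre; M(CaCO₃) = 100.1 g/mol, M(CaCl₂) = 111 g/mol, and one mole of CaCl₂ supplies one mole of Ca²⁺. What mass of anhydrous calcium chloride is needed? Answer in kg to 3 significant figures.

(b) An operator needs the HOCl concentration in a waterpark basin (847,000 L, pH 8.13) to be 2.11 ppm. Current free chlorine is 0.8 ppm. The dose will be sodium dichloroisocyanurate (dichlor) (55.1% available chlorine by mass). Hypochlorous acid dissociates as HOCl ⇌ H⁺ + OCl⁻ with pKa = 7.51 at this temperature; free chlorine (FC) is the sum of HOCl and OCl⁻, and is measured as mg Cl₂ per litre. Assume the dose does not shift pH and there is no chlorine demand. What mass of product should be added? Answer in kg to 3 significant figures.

(a) Volume: 191,000 US gal × 3.785 L/gal = 722,935 L.
(a) Hardness to add: (239 − 115) = 124 mg/L as CaCO₃ × 722,935 L = 89,640 g as CaCO₃.
(a) Moles of Ca²⁺ (1 mol Ca²⁺ ≡ 1 mol CaCO₃): 89,640 / 100.1 g/mol = 895.5 mol.
(a) Mass of CaCl₂: 895.5 × 111 = 99,410 g.

(b) [OCl⁻]/[HOCl] = 10^(pH − pKa) = 10^(8.13 − 7.51) = 4.169; fraction as HOCl = 1/(1 + 4.169) = 0.1935.
(b) Free chlorine required for 2.11 ppm HOCl: 2.11 / 0.1935 = 10.91 ppm.
(b) FC to add: 10.91 − 0.8 = 10.11 mg/L as Cl₂.
(b) Cl₂ equivalent: 10.11 mg/L × 847,000 L = 8560 g.
(b) Product at 55.1% available Cl: 8560 / 0.551 = 15,530 g.

(a) 99.4 kg; (b) 15.5 kg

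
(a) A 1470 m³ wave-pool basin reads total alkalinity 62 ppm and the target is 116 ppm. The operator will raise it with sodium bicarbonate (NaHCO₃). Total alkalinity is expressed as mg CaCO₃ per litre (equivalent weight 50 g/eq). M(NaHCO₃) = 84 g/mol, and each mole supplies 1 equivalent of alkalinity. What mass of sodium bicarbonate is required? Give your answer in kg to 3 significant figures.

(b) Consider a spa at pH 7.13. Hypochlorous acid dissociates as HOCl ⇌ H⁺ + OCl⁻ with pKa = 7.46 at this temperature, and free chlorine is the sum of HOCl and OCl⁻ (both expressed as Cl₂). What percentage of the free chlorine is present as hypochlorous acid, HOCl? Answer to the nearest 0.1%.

(a) 133 kg; (b) 68.1%

(a) Volume: 1470 m³ = 1,470,000 L.
(a) Alkalinity to add: (116 − 62) = 54 mg/L as CaCO₃ × 1,470,000 L = 79,380 g as CaCO₃.
(a) Equivalents: 79,380 g ÷ 50 g/eq = 1588 eq.
(a) NaHCO₃ supplies 1 eq per mole → 1588 mol.
(a) Mass: 1588 mol × 84 g/mol = 133,400 g.

(b) [OCl⁻]/[HOCl] = 10^(pH − pKa) = 10^(7.13 − 7.46) = 10^-0.33 = 0.4677.
(b) Fraction as HOCl = 1 / (1 + 0.4677) = 0.6813.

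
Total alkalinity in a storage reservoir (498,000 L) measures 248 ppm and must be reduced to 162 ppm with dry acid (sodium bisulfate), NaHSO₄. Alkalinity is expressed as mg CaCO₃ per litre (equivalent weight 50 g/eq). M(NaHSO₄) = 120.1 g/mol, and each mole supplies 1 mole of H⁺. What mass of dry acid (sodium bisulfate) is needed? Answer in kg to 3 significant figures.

103 kg

Alkalinity to neutralize: (248 − 162) = 86 mg/L as CaCO₃ × 498,000 L = 42,830 g as CaCO₃.
Equivalents of H⁺ required: 42,830 ÷ 50 g/eq = 856.6 eq = 856.6 mol NaHSO₄.
Mass of NaHSO₄: 856.6 × 120.1 = 102,900 g.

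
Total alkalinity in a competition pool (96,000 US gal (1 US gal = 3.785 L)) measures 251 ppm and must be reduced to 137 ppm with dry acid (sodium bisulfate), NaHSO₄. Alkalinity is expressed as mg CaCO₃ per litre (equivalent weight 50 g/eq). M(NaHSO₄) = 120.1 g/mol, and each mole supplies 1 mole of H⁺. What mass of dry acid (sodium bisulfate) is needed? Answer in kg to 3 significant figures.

99.5 kg

Volume: 96,000 US gal × 3.785 L/gal = 363,360 L.
Alkalinity to neutralize: (251 − 137) = 114 mg/L as CaCO₃ × 363,360 L = 41,420 g as CaCO₃.
Equivalents of H⁺ required: 41,420 ÷ 50 g/eq = 828.5 eq = 828.5 mol NaHSO₄.
Mass of NaHSO₄: 828.5 × 120.1 = 99,500 g.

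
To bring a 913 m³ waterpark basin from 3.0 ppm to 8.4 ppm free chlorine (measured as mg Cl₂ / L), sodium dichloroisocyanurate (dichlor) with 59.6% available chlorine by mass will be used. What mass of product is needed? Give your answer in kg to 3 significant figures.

8.27 kg

Volume: 913 m³ = 913,000 L.
Chlorine deficit: 8.4 − 3.0 = 5.4 ppm = 5.4 mg/L as Cl₂.
Cl₂ equivalent needed: 5.4 mg/L × 913,000 L = 4,930,000 mg = 4930 g.
Product at 59.6% available chlorine: 4930 / 0.596 = 8272 g.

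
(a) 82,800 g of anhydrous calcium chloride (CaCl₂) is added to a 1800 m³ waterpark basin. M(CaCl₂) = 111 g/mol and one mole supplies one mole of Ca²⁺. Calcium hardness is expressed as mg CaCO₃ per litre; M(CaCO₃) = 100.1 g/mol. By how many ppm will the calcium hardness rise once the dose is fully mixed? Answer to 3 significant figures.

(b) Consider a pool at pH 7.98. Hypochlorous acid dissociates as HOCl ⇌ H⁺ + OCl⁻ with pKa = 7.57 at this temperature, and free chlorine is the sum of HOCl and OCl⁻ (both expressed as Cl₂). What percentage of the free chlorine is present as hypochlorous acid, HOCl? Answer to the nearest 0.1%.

(a) Volume: 1800 m³ = 1,800,000 L.
(a) Moles of Ca²⁺: 82,800 g ÷ 111 g/mol = 745.9 mol.
(a) As CaCO₃: 745.9 mol × 100.1 g/mol = 74,670 g.
(a) Rise: 74,670 g / 1,800,000 L × 1000 = 41.48 mg/L.

(b) [OCl⁻]/[HOCl] = 10^(pH − pKa) = 10^(7.98 − 7.57) = 10^0.41 = 2.57.
(b) Fraction as HOCl = 1 / (1 + 2.57) = 0.2801.

(a) 41.5 ppm; (b) 28.0%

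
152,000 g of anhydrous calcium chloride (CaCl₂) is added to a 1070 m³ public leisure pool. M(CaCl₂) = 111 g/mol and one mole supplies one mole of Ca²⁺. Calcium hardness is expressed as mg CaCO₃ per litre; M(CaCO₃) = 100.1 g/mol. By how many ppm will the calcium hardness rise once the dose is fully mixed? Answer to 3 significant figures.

128 ppm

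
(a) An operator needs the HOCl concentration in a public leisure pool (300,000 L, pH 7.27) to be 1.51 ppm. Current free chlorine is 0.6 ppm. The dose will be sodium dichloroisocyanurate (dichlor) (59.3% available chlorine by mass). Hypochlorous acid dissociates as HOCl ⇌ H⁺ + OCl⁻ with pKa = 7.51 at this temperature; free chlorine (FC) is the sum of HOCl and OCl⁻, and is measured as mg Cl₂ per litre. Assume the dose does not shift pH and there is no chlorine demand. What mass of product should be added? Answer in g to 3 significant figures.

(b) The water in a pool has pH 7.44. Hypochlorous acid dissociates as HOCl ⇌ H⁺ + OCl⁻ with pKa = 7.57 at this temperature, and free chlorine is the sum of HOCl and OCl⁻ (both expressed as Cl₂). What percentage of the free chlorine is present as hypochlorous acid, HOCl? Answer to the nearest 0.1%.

(a) [OCl⁻]/[HOCl] = 10^(pH − pKa) = 10^(7.27 − 7.51) = 0.5754; fraction as HOCl = 1/(1 + 0.5754) = 0.6347.
(a) Free chlorine required for 1.51 ppm HOCl: 1.51 / 0.6347 = 2.379 ppm.
(a) FC to add: 2.379 − 0.6 = 1.779 mg/L as Cl₂.
(a) Cl₂ equivalent: 1.779 mg/L × 300,000 L = 533.7 g.
(a) Product at 59.3% available Cl: 533.7 / 0.593 = 900 g.

(b) [OCl⁻]/[HOCl] = 10^(pH − pKa) = 10^(7.44 − 7.57) = 10^-0.13 = 0.7413.
(b) Fraction as HOCl = 1 / (1 + 0.7413) = 0.5743.

(a) 900 g; (b) 57.4%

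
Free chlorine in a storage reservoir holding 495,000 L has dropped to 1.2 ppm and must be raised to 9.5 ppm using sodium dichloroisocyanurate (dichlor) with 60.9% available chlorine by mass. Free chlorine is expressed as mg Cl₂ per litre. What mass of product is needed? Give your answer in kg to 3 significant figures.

Chlorine deficit: 9.5 − 1.2 = 8.3 ppm = 8.3 mg/L as Cl₂.
Cl₂ equivalent needed: 8.3 mg/L × 495,000 L = 4,109,000 mg = 4109 g.
Product at 60.9% available chlorine: 4109 / 0.609 = 6746 g.

6.75 kg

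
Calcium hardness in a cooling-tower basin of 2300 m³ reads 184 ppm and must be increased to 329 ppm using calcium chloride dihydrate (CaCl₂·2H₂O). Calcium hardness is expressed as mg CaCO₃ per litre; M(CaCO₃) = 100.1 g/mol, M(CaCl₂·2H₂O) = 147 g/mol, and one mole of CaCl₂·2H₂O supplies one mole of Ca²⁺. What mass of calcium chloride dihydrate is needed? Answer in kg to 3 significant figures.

490 kg

Volume: 2300 m³ = 2,300,000 L.
Hardness to add: (329 − 184) = 145 mg/L as CaCO₃ × 2,300,000 L = 333,500 g as CaCO₃.
Moles of Ca²⁺ (1 mol Ca²⁺ ≡ 1 mol CaCO₃): 333,500 / 100.1 g/mol = 3332 mol.
Mass of CaCl₂·2H₂O: 3332 × 147 = 489,800 g.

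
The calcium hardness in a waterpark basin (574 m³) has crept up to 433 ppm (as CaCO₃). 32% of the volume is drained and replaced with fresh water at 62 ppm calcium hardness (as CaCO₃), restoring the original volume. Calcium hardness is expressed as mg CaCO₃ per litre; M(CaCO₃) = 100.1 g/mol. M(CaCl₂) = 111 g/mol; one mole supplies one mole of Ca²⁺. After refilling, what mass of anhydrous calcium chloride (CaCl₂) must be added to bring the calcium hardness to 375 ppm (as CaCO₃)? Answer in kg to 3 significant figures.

38.6 kg

Volume: 574 m³ = 574,000 L.
After draining 32% and refilling: 433 × 0.68 + 62 × 0.32 = 314.28 ppm.
Deficit to target: 375 − 314.28 = 60.72 mg/L.
As CaCO₃: 60.72 mg/L × 574,000 L = 34,850 g; ÷ 100.1 = 348.2 mol Ca²⁺.
Mass: 348.2 × 111 = 38,650 g.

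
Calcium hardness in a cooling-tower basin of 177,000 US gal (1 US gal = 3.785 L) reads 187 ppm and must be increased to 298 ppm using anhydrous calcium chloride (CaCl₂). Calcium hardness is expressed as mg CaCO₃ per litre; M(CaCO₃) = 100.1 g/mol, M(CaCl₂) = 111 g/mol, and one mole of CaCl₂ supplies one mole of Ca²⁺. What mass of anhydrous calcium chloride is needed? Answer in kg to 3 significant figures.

82.5 kg

Volume: 177,000 US gal × 3.785 L/gal = 669,945 L.
Hardness to add: (298 − 187) = 111 mg/L as CaCO₃ × 669,945 L = 74,360 g as CaCO₃.
Moles of Ca²⁺ (1 mol Ca²⁺ ≡ 1 mol CaCO₃): 74,360 / 100.1 g/mol = 742.9 mol.
Mass of CaCl₂: 742.9 × 111 = 82,460 g.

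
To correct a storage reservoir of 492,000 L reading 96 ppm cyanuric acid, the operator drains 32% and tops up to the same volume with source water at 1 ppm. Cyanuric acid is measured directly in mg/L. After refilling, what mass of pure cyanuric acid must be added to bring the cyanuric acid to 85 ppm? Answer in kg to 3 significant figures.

9.54 kg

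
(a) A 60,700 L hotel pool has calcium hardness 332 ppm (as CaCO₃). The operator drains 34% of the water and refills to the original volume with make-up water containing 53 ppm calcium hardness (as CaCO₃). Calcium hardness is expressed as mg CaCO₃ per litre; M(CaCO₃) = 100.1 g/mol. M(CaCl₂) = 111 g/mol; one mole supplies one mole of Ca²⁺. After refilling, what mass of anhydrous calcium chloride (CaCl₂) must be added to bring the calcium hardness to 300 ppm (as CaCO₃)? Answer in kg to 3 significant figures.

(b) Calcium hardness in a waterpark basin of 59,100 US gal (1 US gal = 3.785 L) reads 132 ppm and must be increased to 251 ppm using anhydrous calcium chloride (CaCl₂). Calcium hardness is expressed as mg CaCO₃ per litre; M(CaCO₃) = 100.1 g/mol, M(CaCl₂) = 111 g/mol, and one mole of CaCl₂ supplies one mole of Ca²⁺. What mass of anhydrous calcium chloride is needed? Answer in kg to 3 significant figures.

(a) After draining 34% and refilling: 332 × 0.66 + 53 × 0.34 = 237.14 ppm.
(a) Deficit to target: 300 − 237.14 = 62.86 mg/L.
(a) As CaCO₃: 62.86 mg/L × 60,700 L = 3816 g; ÷ 100.1 = 38.12 mol Ca²⁺.
(a) Mass: 38.12 × 111 = 4231 g.

(b) Volume: 59,100 US gal × 3.785 L/gal = 223,694 L.
(b) Hardness to add: (251 − 132) = 119 mg/L as CaCO₃ × 223,694 L = 26,620 g as CaCO₃.
(b) Moles of Ca²⁺ (1 mol Ca²⁺ ≡ 1 mol CaCO₃): 26,620 / 100.1 g/mol = 265.9 mol.
(b) Mass of CaCl₂: 265.9 × 111 = 29,520 g.

(a) 4.23 kg; (b) 29.5 kg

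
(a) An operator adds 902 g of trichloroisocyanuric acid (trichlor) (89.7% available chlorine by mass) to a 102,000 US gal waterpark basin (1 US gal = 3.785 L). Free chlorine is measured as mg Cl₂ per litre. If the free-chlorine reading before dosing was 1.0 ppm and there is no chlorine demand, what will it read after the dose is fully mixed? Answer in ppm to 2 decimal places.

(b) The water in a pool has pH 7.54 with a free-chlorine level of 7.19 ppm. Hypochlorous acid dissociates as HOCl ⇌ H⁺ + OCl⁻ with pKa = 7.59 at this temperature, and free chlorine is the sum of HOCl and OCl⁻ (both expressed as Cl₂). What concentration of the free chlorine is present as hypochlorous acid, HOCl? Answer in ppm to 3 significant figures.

(a) Volume: 102,000 US gal × 3.785 L/gal = 386,070 L.
(a) Available chlorine delivered: 902 g × 0.897 = 809.1 g as Cl₂.
(a) Concentration rise: 809.1 g / 386,070 L = 2.096 mg/L = 2.10 ppm.
(a) Final FC: 1.0 + 2.10 = 3.10 ppm.

(b) [OCl⁻]/[HOCl] = 10^(pH − pKa) = 10^(7.54 − 7.59) = 10^-0.05 = 0.8913.
(b) Fraction as HOCl = 1 / (1 + 0.8913) = 0.5288.
(b) HOCl = 0.5288 × 7.19 ppm = 3.802 ppm.

(a) 3.10 ppm; (b) 3.80 ppm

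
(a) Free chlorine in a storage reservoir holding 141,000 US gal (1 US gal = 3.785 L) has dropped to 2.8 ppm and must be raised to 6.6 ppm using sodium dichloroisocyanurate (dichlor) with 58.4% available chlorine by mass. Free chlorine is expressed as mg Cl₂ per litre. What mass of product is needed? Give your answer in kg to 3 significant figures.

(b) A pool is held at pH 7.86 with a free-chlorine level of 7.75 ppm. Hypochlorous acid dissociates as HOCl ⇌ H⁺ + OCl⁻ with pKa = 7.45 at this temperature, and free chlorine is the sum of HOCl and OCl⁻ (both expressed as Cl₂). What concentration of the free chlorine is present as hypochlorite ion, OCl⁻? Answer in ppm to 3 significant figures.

(a) Volume: 141,000 US gal × 3.785 L/gal = 533,685 L.
(a) Chlorine deficit: 6.6 − 2.8 = 3.8 ppm = 3.8 mg/L as Cl₂.
(a) Cl₂ equivalent needed: 3.8 mg/L × 533,685 L = 2,028,000 mg = 2028 g.
(a) Product at 58.4% available chlorine: 2028 / 0.584 = 3473 g.

(b) [OCl⁻]/[HOCl] = 10^(pH − pKa) = 10^(7.86 − 7.45) = 10^0.41 = 2.57.
(b) Fraction as HOCl = 1 / (1 + 2.57) = 0.2801.
(b) OCl⁻ = (1 − 0.2801) × 7.75 ppm = 5.579 ppm.

(a) 3.47 kg; (b) 5.58 ppm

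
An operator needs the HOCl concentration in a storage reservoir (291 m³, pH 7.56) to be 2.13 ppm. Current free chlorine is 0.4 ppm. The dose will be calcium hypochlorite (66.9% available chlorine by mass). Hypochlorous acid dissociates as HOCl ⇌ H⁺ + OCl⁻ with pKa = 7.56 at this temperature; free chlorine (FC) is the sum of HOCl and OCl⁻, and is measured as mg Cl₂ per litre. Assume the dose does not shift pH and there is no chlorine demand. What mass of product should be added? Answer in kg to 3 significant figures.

1.68 kg

Volume: 291 m³ = 291,000 L.
[OCl⁻]/[HOCl] = 10^(pH − pKa) = 10^(7.56 − 7.56) = 1; fraction as HOCl = 1/(1 + 1) = 0.5.
Free chlorine required for 2.13 ppm HOCl: 2.13 / 0.5 = 4.26 ppm.
FC to add: 4.26 − 0.4 = 3.86 mg/L as Cl₂.
Cl₂ equivalent: 3.86 mg/L × 291,000 L = 1123 g.
Product at 66.9% available Cl: 1123 / 0.669 = 1679 g.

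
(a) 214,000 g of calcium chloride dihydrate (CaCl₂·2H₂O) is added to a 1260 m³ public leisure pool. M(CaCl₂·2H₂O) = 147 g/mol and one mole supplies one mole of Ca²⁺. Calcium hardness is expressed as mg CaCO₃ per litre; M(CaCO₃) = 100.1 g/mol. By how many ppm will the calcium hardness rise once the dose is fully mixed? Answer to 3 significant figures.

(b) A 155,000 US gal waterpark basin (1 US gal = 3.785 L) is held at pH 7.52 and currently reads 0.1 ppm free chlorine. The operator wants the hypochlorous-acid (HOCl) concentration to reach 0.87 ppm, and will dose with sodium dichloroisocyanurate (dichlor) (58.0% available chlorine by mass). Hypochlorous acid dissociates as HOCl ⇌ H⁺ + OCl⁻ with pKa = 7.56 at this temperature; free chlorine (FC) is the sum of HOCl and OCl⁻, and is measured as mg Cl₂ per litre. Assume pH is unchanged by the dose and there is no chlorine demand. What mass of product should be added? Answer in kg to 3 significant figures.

(a) 116 ppm; (b) 1.58 kg

(a) Volume: 1260 m³ = 1,260,000 L.
(a) Moles of Ca²⁺: 214,000 g ÷ 147 g/mol = 1456 mol.
(a) As CaCO₃: 1456 mol × 100.1 g/mol = 145,700 g.
(a) Rise: 145,700 g / 1,260,000 L × 1000 = 115.7 mg/L.

(b) Volume: 155,000 US gal × 3.785 L/gal = 586,675 L.
(b) [OCl⁻]/[HOCl] = 10^(pH − pKa) = 10^(7.52 − 7.56) = 0.912; fraction as HOCl = 1/(1 + 0.912) = 0.523.
(b) Free chlorine required for 0.87 ppm HOCl: 0.87 / 0.523 = 1.663 ppm.
(b) FC to add: 1.663 − 0.1 = 1.563 mg/L as Cl₂.
(b) Cl₂ equivalent: 1.563 mg/L × 586,675 L = 917.2 g.
(b) Product at 58.0% available Cl: 917.2 / 0.58 = 1581 g.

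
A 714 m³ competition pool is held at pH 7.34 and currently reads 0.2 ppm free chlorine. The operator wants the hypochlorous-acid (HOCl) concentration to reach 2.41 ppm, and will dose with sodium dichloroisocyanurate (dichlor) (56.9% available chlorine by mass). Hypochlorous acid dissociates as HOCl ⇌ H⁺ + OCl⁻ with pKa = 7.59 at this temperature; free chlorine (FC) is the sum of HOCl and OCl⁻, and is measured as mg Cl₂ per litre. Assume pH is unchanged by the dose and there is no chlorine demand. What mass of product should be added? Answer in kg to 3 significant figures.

4.47 kg

Volume: 714 m³ = 714,000 L.
[OCl⁻]/[HOCl] = 10^(pH − pKa) = 10^(7.34 − 7.59) = 0.5623; fraction as HOCl = 1/(1 + 0.5623) = 0.6401.
Free chlorine required for 2.41 ppm HOCl: 2.41 / 0.6401 = 3.765 ppm.
FC to add: 3.765 − 0.2 = 3.565 mg/L as Cl₂.
Cl₂ equivalent: 3.565 mg/L × 714,000 L = 2546 g.
Product at 56.9% available Cl: 2546 / 0.569 = 4474 g.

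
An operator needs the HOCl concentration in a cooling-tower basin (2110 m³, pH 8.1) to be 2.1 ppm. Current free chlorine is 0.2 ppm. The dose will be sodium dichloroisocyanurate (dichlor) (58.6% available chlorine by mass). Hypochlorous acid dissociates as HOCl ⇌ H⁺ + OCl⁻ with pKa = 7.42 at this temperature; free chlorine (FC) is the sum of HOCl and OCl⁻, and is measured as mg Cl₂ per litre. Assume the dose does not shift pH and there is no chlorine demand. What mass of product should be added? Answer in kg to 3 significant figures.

43.0 kg

Volume: 2110 m³ = 2,110,000 L.
[OCl⁻]/[HOCl] = 10^(pH − pKa) = 10^(8.1 − 7.42) = 4.786; fraction as HOCl = 1/(1 + 4.786) = 0.1728.
Free chlorine required for 2.1 ppm HOCl: 2.1 / 0.1728 = 12.15 ppm.
FC to add: 12.15 − 0.2 = 11.95 mg/L as Cl₂.
Cl₂ equivalent: 11.95 mg/L × 2,110,000 L = 25,220 g.
Product at 58.6% available Cl: 25,220 / 0.586 = 43,030 g.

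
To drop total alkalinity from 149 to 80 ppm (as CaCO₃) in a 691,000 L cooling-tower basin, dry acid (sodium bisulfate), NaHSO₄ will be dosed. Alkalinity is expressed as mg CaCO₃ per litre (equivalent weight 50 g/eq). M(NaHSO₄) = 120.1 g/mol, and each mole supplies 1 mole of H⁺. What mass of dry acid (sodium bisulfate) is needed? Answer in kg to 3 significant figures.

115 kg

Alkalinity to neutralize: (149 − 80) = 69 mg/L as CaCO₃ × 691,000 L = 47,680 g as CaCO₃.
Equivalents of H⁺ required: 47,680 ÷ 50 g/eq = 953.6 eq = 953.6 mol NaHSO₄.
Mass of NaHSO₄: 953.6 × 120.1 = 114,500 g.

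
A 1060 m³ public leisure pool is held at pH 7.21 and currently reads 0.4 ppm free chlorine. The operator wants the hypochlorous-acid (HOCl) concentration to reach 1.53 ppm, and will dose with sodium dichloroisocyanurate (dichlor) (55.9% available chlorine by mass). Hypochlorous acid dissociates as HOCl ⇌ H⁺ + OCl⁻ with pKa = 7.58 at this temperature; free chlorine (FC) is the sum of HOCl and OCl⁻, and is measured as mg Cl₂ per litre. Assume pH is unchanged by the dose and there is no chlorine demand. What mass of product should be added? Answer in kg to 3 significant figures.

3.38 kg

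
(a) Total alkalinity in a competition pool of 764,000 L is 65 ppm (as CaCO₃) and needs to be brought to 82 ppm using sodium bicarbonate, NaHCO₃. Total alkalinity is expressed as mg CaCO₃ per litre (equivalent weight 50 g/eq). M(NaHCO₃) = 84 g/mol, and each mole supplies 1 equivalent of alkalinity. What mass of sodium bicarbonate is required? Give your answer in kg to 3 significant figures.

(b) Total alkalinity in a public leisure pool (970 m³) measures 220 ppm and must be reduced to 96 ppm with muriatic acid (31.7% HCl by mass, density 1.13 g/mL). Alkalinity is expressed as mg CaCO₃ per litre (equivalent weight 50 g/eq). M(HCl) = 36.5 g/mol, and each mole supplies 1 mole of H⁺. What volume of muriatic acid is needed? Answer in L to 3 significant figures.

(a) 21.8 kg; (b) 245 L

(a) Alkalinity to add: (82 − 65) = 17 mg/L as CaCO₃ × 764,000 L = 12,990 g as CaCO₃.
(a) Equivalents: 12,990 g ÷ 50 g/eq = 259.8 eq.
(a) NaHCO₃ supplies 1 eq per mole → 259.8 mol.
(a) Mass: 259.8 mol × 84 g/mol = 21,820 g.

(b) Volume: 970 m³ = 970,000 L.
(b) Alkalinity to neutralize: (220 − 96) = 124 mg/L as CaCO₃ × 970,000 L = 120,300 g as CaCO₃.
(b) Equivalents of H⁺ required: 120,300 ÷ 50 g/eq = 2406 eq = 2406 mol HCl.
(b) Mass of HCl: 2406 × 36.5 = 87,800 g.
(b) Mass of 31.7% solution: 87,800 / 0.317 = 277,000 g.
(b) Volume: 277,000 g ÷ 1.13 g/mL = 245,100 mL.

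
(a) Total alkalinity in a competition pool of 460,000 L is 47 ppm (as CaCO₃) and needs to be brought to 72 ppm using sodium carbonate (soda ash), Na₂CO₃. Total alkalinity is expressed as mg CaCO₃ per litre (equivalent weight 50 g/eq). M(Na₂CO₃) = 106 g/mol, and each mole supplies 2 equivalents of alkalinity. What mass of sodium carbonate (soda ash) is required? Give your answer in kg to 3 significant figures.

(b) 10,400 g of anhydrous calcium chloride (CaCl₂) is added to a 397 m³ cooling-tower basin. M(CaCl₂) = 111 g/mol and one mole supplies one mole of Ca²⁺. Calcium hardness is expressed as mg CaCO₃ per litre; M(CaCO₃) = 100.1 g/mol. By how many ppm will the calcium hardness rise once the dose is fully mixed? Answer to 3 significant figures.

(a) Alkalinity to add: (72 − 47) = 25 mg/L as CaCO₃ × 460,000 L = 11,500 g as CaCO₃.
(a) Equivalents: 11,500 g ÷ 50 g/eq = 230 eq.
(a) Each mole of Na₂CO₃ supplies 2 eq, so 230 / 2 = 115 mol.
(a) Mass: 115 mol × 106 g/mol = 12,190 g.

(b) Volume: 397 m³ = 397,000 L.
(b) Moles of Ca²⁺: 10,400 g ÷ 111 g/mol = 93.69 mol.
(b) As CaCO₃: 93.69 mol × 100.1 g/mol = 9379 g.
(b) Rise: 9379 g / 397,000 L × 1000 = 23.62 mg/L.

(a) 12.2 kg; (b) 23.6 ppm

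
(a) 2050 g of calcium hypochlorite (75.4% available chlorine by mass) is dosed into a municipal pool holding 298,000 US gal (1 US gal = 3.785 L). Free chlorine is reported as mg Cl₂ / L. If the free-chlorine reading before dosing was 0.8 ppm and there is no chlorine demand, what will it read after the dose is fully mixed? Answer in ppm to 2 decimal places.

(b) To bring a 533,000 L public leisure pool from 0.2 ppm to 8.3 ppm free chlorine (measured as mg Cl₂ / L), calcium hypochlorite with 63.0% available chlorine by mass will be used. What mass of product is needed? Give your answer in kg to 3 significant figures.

(a) 2.17 ppm; (b) 6.85 kg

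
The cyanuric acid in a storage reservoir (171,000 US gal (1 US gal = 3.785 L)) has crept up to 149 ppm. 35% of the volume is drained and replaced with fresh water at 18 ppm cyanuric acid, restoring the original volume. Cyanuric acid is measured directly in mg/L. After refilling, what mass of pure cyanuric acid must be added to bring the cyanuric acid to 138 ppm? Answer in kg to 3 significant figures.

Volume: 171,000 US gal × 3.785 L/gal = 647,235 L.
After draining 35% and refilling: 149 × 0.65 + 18 × 0.35 = 103.15 ppm.
Deficit to target: 138 − 103.15 = 34.85 mg/L.
Mass: 34.85 mg/L × 647,235 L = 22,560 g cyanuric acid.

22.6 kg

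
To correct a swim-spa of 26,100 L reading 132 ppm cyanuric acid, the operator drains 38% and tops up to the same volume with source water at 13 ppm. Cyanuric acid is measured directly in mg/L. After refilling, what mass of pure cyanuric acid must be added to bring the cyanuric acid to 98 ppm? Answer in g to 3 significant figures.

After draining 38% and refilling: 132 × 0.62 + 13 × 0.38 = 86.78 ppm.
Deficit to target: 98 − 86.78 = 11.22 mg/L.
Mass: 11.22 mg/L × 26,100 L = 292.8 g cyanuric acid.

293 g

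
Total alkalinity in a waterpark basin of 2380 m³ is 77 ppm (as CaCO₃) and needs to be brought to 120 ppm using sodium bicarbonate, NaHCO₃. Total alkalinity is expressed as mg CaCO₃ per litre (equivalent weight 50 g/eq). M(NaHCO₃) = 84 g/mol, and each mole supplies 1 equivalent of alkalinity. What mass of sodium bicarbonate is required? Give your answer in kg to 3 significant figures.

Volume: 2380 m³ = 2,380,000 L.
Alkalinity to add: (120 − 77) = 43 mg/L as CaCO₃ × 2,380,000 L = 102,300 g as CaCO₃.
Equivalents: 102,300 g ÷ 50 g/eq = 2047 eq.
NaHCO₃ supplies 1 eq per mole → 2047 mol.
Mass: 2047 mol × 84 g/mol = 171,900 g.

172 kg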